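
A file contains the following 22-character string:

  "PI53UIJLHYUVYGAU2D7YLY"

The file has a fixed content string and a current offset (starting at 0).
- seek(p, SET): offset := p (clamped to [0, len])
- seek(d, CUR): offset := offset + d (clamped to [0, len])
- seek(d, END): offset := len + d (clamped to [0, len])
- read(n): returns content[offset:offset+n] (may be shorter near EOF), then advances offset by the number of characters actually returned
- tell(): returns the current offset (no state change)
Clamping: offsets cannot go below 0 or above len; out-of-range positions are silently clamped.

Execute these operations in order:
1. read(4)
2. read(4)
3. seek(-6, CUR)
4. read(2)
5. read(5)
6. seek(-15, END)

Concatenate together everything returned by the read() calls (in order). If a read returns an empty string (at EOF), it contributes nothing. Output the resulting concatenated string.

Answer: PI53UIJL53UIJLH

Derivation:
After 1 (read(4)): returned 'PI53', offset=4
After 2 (read(4)): returned 'UIJL', offset=8
After 3 (seek(-6, CUR)): offset=2
After 4 (read(2)): returned '53', offset=4
After 5 (read(5)): returned 'UIJLH', offset=9
After 6 (seek(-15, END)): offset=7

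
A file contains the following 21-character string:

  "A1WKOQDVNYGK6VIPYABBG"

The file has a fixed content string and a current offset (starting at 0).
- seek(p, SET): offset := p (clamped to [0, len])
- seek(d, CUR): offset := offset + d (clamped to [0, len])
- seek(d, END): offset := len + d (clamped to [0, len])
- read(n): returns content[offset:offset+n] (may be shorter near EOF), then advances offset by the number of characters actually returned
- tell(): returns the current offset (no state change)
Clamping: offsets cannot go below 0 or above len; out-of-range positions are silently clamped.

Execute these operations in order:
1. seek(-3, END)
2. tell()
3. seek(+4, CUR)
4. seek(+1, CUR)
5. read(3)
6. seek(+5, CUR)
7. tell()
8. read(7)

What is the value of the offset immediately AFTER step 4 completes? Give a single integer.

Answer: 21

Derivation:
After 1 (seek(-3, END)): offset=18
After 2 (tell()): offset=18
After 3 (seek(+4, CUR)): offset=21
After 4 (seek(+1, CUR)): offset=21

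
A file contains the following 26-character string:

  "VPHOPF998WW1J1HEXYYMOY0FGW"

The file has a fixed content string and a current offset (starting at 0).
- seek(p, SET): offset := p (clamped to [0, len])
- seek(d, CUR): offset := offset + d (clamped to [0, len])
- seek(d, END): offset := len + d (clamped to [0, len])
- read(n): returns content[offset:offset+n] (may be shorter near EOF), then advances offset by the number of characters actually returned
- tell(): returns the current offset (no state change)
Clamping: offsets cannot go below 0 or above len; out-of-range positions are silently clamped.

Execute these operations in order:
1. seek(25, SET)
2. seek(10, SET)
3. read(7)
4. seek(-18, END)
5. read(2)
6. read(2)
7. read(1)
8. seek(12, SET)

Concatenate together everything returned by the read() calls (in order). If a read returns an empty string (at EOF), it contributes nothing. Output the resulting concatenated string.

After 1 (seek(25, SET)): offset=25
After 2 (seek(10, SET)): offset=10
After 3 (read(7)): returned 'W1J1HEX', offset=17
After 4 (seek(-18, END)): offset=8
After 5 (read(2)): returned '8W', offset=10
After 6 (read(2)): returned 'W1', offset=12
After 7 (read(1)): returned 'J', offset=13
After 8 (seek(12, SET)): offset=12

Answer: W1J1HEX8WW1J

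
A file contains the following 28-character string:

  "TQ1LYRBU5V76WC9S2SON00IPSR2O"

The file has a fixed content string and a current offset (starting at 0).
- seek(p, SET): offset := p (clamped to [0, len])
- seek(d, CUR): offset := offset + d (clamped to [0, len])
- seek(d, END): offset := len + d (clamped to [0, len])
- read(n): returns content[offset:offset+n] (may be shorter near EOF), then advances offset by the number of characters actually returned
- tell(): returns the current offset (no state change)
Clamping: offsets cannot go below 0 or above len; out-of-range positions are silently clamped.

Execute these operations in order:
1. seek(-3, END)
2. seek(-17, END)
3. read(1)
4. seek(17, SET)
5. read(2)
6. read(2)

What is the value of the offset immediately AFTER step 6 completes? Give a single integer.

Answer: 21

Derivation:
After 1 (seek(-3, END)): offset=25
After 2 (seek(-17, END)): offset=11
After 3 (read(1)): returned '6', offset=12
After 4 (seek(17, SET)): offset=17
After 5 (read(2)): returned 'SO', offset=19
After 6 (read(2)): returned 'N0', offset=21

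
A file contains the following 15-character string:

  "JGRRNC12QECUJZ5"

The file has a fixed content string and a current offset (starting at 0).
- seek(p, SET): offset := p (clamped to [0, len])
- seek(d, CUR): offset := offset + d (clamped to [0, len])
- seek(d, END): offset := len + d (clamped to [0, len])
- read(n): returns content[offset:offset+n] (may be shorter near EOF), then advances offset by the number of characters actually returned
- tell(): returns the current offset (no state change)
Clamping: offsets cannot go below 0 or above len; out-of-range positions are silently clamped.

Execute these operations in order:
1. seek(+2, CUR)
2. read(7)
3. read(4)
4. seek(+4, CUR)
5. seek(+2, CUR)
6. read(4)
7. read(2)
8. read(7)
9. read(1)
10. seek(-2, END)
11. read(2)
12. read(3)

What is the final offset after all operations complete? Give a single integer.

Answer: 15

Derivation:
After 1 (seek(+2, CUR)): offset=2
After 2 (read(7)): returned 'RRNC12Q', offset=9
After 3 (read(4)): returned 'ECUJ', offset=13
After 4 (seek(+4, CUR)): offset=15
After 5 (seek(+2, CUR)): offset=15
After 6 (read(4)): returned '', offset=15
After 7 (read(2)): returned '', offset=15
After 8 (read(7)): returned '', offset=15
After 9 (read(1)): returned '', offset=15
After 10 (seek(-2, END)): offset=13
After 11 (read(2)): returned 'Z5', offset=15
After 12 (read(3)): returned '', offset=15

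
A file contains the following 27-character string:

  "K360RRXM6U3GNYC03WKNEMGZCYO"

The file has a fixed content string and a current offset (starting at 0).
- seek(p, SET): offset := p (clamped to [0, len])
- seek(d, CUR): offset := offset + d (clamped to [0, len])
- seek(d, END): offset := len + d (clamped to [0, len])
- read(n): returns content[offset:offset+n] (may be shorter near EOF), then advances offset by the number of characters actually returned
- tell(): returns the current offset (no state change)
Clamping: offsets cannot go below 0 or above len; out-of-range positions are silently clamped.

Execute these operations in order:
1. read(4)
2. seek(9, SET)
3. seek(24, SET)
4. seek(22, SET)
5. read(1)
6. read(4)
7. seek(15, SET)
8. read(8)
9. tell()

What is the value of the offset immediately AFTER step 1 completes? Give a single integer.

After 1 (read(4)): returned 'K360', offset=4

Answer: 4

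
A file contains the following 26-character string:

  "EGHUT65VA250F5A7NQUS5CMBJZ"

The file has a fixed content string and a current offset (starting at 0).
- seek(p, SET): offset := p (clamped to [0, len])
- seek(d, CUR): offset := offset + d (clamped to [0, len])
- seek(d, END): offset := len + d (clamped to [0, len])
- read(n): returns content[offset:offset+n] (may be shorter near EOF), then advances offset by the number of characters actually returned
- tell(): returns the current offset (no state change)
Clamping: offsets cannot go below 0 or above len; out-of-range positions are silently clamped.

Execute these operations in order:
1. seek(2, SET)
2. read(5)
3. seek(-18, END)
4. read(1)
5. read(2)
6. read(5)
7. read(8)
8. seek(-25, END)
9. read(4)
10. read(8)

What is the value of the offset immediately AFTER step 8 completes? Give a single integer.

Answer: 1

Derivation:
After 1 (seek(2, SET)): offset=2
After 2 (read(5)): returned 'HUT65', offset=7
After 3 (seek(-18, END)): offset=8
After 4 (read(1)): returned 'A', offset=9
After 5 (read(2)): returned '25', offset=11
After 6 (read(5)): returned '0F5A7', offset=16
After 7 (read(8)): returned 'NQUS5CMB', offset=24
After 8 (seek(-25, END)): offset=1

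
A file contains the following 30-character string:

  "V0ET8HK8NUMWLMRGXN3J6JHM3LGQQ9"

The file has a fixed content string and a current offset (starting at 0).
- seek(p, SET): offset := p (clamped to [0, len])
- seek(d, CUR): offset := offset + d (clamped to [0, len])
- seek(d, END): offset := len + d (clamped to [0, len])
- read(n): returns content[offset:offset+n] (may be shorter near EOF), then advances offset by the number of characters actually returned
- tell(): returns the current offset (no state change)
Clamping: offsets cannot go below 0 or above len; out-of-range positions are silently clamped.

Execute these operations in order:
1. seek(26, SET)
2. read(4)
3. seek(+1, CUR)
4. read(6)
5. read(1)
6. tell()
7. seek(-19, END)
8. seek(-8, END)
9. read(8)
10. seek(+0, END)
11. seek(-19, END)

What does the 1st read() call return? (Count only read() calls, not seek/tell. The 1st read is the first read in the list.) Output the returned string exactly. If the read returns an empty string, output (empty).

After 1 (seek(26, SET)): offset=26
After 2 (read(4)): returned 'GQQ9', offset=30
After 3 (seek(+1, CUR)): offset=30
After 4 (read(6)): returned '', offset=30
After 5 (read(1)): returned '', offset=30
After 6 (tell()): offset=30
After 7 (seek(-19, END)): offset=11
After 8 (seek(-8, END)): offset=22
After 9 (read(8)): returned 'HM3LGQQ9', offset=30
After 10 (seek(+0, END)): offset=30
After 11 (seek(-19, END)): offset=11

Answer: GQQ9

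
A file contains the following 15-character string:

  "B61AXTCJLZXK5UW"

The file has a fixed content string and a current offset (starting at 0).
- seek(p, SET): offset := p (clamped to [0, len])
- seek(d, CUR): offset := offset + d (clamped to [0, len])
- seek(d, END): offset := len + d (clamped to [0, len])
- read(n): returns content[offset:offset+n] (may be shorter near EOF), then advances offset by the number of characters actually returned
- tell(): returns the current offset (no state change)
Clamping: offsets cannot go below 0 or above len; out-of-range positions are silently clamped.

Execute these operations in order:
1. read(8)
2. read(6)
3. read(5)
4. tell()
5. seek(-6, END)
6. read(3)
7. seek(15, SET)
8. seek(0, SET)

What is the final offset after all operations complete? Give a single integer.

Answer: 0

Derivation:
After 1 (read(8)): returned 'B61AXTCJ', offset=8
After 2 (read(6)): returned 'LZXK5U', offset=14
After 3 (read(5)): returned 'W', offset=15
After 4 (tell()): offset=15
After 5 (seek(-6, END)): offset=9
After 6 (read(3)): returned 'ZXK', offset=12
After 7 (seek(15, SET)): offset=15
After 8 (seek(0, SET)): offset=0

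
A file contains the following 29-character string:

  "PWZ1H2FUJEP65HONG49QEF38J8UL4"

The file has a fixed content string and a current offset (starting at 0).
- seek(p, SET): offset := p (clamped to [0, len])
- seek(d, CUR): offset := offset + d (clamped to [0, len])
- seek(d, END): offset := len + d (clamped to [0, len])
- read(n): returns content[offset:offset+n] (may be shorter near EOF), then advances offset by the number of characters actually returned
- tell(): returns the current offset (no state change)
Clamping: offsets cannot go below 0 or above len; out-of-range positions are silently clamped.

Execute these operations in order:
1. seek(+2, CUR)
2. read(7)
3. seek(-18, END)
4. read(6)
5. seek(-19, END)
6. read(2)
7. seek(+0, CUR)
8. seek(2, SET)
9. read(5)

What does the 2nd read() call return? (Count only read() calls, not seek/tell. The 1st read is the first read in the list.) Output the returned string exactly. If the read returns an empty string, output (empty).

Answer: 65HONG

Derivation:
After 1 (seek(+2, CUR)): offset=2
After 2 (read(7)): returned 'Z1H2FUJ', offset=9
After 3 (seek(-18, END)): offset=11
After 4 (read(6)): returned '65HONG', offset=17
After 5 (seek(-19, END)): offset=10
After 6 (read(2)): returned 'P6', offset=12
After 7 (seek(+0, CUR)): offset=12
After 8 (seek(2, SET)): offset=2
After 9 (read(5)): returned 'Z1H2F', offset=7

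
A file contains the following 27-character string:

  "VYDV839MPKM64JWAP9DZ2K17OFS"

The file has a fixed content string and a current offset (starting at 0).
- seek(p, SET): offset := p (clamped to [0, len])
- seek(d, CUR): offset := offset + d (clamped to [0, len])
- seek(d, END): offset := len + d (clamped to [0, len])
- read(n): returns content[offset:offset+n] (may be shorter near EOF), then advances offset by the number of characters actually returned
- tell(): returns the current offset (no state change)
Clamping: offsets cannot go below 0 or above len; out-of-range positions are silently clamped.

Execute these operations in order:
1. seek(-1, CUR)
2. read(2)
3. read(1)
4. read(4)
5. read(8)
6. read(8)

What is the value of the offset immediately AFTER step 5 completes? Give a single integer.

After 1 (seek(-1, CUR)): offset=0
After 2 (read(2)): returned 'VY', offset=2
After 3 (read(1)): returned 'D', offset=3
After 4 (read(4)): returned 'V839', offset=7
After 5 (read(8)): returned 'MPKM64JW', offset=15

Answer: 15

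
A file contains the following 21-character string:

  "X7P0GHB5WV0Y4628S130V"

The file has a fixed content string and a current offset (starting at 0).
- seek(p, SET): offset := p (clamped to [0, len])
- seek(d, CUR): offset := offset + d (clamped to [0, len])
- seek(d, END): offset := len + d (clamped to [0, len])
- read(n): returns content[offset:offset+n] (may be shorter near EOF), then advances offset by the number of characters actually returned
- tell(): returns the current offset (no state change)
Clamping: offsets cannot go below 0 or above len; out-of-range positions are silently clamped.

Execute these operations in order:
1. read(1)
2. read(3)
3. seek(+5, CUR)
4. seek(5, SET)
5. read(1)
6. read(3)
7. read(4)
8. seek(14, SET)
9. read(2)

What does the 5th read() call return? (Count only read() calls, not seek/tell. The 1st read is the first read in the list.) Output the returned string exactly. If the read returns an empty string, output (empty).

Answer: V0Y4

Derivation:
After 1 (read(1)): returned 'X', offset=1
After 2 (read(3)): returned '7P0', offset=4
After 3 (seek(+5, CUR)): offset=9
After 4 (seek(5, SET)): offset=5
After 5 (read(1)): returned 'H', offset=6
After 6 (read(3)): returned 'B5W', offset=9
After 7 (read(4)): returned 'V0Y4', offset=13
After 8 (seek(14, SET)): offset=14
After 9 (read(2)): returned '28', offset=16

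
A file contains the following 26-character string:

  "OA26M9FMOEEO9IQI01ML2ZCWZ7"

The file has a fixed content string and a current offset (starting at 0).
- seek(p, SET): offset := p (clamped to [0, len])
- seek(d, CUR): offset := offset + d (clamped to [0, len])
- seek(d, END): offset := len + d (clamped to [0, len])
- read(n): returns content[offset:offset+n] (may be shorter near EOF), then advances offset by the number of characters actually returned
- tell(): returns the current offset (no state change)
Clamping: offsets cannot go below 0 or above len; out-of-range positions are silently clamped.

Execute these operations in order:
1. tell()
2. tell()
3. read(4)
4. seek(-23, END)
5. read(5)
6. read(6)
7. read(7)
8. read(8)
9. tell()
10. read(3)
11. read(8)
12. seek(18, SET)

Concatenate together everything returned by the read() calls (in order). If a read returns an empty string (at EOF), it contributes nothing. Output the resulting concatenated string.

After 1 (tell()): offset=0
After 2 (tell()): offset=0
After 3 (read(4)): returned 'OA26', offset=4
After 4 (seek(-23, END)): offset=3
After 5 (read(5)): returned '6M9FM', offset=8
After 6 (read(6)): returned 'OEEO9I', offset=14
After 7 (read(7)): returned 'QI01ML2', offset=21
After 8 (read(8)): returned 'ZCWZ7', offset=26
After 9 (tell()): offset=26
After 10 (read(3)): returned '', offset=26
After 11 (read(8)): returned '', offset=26
After 12 (seek(18, SET)): offset=18

Answer: OA266M9FMOEEO9IQI01ML2ZCWZ7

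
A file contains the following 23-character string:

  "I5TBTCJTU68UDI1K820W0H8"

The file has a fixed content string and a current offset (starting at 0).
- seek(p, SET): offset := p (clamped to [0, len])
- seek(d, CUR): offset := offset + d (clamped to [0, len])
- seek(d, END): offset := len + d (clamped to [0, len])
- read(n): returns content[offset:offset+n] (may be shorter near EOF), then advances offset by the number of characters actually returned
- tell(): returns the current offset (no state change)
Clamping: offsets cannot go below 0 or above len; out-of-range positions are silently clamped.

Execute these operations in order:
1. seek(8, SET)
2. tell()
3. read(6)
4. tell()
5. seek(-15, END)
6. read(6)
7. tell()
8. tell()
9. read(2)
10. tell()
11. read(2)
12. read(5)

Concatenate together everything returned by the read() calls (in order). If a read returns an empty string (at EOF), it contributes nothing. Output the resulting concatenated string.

Answer: U68UDIU68UDI1K820W0H8

Derivation:
After 1 (seek(8, SET)): offset=8
After 2 (tell()): offset=8
After 3 (read(6)): returned 'U68UDI', offset=14
After 4 (tell()): offset=14
After 5 (seek(-15, END)): offset=8
After 6 (read(6)): returned 'U68UDI', offset=14
After 7 (tell()): offset=14
After 8 (tell()): offset=14
After 9 (read(2)): returned '1K', offset=16
After 10 (tell()): offset=16
After 11 (read(2)): returned '82', offset=18
After 12 (read(5)): returned '0W0H8', offset=23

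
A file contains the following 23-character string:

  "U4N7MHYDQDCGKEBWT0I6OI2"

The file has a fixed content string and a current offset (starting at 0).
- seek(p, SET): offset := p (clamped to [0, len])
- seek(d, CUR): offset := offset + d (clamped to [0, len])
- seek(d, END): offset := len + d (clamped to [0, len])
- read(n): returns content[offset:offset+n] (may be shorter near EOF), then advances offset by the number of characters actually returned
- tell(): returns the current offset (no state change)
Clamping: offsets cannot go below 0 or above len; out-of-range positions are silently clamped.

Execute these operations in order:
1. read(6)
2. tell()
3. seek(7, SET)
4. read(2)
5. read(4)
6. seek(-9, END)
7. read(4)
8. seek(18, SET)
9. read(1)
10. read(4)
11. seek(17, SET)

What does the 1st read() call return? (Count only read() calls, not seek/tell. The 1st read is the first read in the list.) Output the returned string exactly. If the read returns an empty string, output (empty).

Answer: U4N7MH

Derivation:
After 1 (read(6)): returned 'U4N7MH', offset=6
After 2 (tell()): offset=6
After 3 (seek(7, SET)): offset=7
After 4 (read(2)): returned 'DQ', offset=9
After 5 (read(4)): returned 'DCGK', offset=13
After 6 (seek(-9, END)): offset=14
After 7 (read(4)): returned 'BWT0', offset=18
After 8 (seek(18, SET)): offset=18
After 9 (read(1)): returned 'I', offset=19
After 10 (read(4)): returned '6OI2', offset=23
After 11 (seek(17, SET)): offset=17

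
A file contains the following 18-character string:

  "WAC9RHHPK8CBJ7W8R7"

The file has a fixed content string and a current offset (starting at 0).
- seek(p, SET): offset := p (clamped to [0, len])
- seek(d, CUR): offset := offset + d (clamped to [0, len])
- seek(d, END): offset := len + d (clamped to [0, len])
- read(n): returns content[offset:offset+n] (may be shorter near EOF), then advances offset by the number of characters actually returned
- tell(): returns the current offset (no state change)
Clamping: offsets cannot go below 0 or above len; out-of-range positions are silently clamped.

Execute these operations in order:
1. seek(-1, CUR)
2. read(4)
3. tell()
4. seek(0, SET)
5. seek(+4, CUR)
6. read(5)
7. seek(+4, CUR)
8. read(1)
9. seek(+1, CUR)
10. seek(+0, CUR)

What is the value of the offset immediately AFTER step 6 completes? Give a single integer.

Answer: 9

Derivation:
After 1 (seek(-1, CUR)): offset=0
After 2 (read(4)): returned 'WAC9', offset=4
After 3 (tell()): offset=4
After 4 (seek(0, SET)): offset=0
After 5 (seek(+4, CUR)): offset=4
After 6 (read(5)): returned 'RHHPK', offset=9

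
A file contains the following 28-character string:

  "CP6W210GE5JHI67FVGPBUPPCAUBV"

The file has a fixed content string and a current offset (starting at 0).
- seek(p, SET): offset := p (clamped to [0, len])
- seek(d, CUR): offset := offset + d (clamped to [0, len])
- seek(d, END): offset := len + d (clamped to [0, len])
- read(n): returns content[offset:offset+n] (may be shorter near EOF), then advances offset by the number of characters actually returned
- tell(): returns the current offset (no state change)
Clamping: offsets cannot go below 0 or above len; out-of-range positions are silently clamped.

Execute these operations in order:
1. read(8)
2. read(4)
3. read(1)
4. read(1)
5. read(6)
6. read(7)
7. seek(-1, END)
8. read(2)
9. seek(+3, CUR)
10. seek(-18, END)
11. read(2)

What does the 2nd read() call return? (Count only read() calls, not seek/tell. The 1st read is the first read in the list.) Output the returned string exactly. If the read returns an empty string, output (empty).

After 1 (read(8)): returned 'CP6W210G', offset=8
After 2 (read(4)): returned 'E5JH', offset=12
After 3 (read(1)): returned 'I', offset=13
After 4 (read(1)): returned '6', offset=14
After 5 (read(6)): returned '7FVGPB', offset=20
After 6 (read(7)): returned 'UPPCAUB', offset=27
After 7 (seek(-1, END)): offset=27
After 8 (read(2)): returned 'V', offset=28
After 9 (seek(+3, CUR)): offset=28
After 10 (seek(-18, END)): offset=10
After 11 (read(2)): returned 'JH', offset=12

Answer: E5JH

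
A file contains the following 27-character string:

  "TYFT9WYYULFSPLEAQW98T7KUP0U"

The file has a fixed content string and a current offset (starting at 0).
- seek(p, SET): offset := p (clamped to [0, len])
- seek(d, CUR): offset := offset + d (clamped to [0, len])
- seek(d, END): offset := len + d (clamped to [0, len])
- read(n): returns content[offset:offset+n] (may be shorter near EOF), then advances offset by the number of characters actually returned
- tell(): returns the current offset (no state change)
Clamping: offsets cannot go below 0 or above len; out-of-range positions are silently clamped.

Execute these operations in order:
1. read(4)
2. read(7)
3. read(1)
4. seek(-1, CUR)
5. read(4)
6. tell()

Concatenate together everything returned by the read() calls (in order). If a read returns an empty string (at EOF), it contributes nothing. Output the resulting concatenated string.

After 1 (read(4)): returned 'TYFT', offset=4
After 2 (read(7)): returned '9WYYULF', offset=11
After 3 (read(1)): returned 'S', offset=12
After 4 (seek(-1, CUR)): offset=11
After 5 (read(4)): returned 'SPLE', offset=15
After 6 (tell()): offset=15

Answer: TYFT9WYYULFSSPLE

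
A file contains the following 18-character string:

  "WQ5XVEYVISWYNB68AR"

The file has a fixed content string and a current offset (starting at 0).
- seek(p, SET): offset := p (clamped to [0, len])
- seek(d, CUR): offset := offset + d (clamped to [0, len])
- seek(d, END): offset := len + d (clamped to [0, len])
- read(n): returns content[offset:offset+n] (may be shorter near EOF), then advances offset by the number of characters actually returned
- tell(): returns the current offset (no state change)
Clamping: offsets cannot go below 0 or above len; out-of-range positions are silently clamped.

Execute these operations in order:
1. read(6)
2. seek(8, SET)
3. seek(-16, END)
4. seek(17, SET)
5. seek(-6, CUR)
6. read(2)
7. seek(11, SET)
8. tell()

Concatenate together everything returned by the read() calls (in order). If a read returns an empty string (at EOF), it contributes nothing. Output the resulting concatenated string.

Answer: WQ5XVEYN

Derivation:
After 1 (read(6)): returned 'WQ5XVE', offset=6
After 2 (seek(8, SET)): offset=8
After 3 (seek(-16, END)): offset=2
After 4 (seek(17, SET)): offset=17
After 5 (seek(-6, CUR)): offset=11
After 6 (read(2)): returned 'YN', offset=13
After 7 (seek(11, SET)): offset=11
After 8 (tell()): offset=11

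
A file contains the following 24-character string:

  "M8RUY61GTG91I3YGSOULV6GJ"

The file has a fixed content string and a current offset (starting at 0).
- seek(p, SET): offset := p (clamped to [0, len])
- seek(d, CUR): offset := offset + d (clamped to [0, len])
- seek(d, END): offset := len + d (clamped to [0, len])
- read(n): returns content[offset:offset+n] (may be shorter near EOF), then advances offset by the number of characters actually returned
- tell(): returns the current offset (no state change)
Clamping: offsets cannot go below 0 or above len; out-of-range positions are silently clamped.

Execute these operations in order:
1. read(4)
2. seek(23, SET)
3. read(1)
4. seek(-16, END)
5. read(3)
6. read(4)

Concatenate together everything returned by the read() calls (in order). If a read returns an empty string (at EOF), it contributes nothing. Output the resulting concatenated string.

After 1 (read(4)): returned 'M8RU', offset=4
After 2 (seek(23, SET)): offset=23
After 3 (read(1)): returned 'J', offset=24
After 4 (seek(-16, END)): offset=8
After 5 (read(3)): returned 'TG9', offset=11
After 6 (read(4)): returned '1I3Y', offset=15

Answer: M8RUJTG91I3Y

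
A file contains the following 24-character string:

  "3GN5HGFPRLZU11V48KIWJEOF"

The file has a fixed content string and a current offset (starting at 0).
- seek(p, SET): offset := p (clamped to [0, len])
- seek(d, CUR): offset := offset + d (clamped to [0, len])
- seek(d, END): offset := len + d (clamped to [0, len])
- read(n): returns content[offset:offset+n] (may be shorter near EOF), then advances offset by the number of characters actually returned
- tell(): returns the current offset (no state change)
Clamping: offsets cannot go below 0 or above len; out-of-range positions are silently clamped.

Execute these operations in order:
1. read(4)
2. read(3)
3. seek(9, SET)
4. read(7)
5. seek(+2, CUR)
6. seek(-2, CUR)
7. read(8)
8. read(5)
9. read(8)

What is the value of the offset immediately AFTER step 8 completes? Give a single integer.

After 1 (read(4)): returned '3GN5', offset=4
After 2 (read(3)): returned 'HGF', offset=7
After 3 (seek(9, SET)): offset=9
After 4 (read(7)): returned 'LZU11V4', offset=16
After 5 (seek(+2, CUR)): offset=18
After 6 (seek(-2, CUR)): offset=16
After 7 (read(8)): returned '8KIWJEOF', offset=24
After 8 (read(5)): returned '', offset=24

Answer: 24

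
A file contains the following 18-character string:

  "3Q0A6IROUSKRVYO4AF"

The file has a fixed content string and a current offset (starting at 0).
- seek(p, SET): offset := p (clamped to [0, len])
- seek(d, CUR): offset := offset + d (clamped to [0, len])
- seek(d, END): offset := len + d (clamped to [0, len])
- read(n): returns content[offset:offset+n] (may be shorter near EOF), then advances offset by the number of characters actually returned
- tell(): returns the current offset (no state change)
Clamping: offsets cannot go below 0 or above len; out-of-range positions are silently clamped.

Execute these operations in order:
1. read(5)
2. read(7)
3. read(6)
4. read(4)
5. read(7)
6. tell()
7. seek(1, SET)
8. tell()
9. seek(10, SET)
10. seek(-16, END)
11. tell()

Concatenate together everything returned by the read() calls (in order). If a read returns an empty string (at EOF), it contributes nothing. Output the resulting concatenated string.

After 1 (read(5)): returned '3Q0A6', offset=5
After 2 (read(7)): returned 'IROUSKR', offset=12
After 3 (read(6)): returned 'VYO4AF', offset=18
After 4 (read(4)): returned '', offset=18
After 5 (read(7)): returned '', offset=18
After 6 (tell()): offset=18
After 7 (seek(1, SET)): offset=1
After 8 (tell()): offset=1
After 9 (seek(10, SET)): offset=10
After 10 (seek(-16, END)): offset=2
After 11 (tell()): offset=2

Answer: 3Q0A6IROUSKRVYO4AF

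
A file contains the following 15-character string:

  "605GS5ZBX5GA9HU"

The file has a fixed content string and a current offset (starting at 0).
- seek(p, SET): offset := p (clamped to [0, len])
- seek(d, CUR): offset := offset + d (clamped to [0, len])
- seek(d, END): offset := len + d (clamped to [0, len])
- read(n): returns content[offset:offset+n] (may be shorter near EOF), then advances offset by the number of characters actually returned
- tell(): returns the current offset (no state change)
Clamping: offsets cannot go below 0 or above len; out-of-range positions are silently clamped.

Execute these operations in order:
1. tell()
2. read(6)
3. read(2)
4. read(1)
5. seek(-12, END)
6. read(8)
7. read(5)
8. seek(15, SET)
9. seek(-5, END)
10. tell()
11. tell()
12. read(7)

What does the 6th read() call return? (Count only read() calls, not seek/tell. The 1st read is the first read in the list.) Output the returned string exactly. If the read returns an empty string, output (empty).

After 1 (tell()): offset=0
After 2 (read(6)): returned '605GS5', offset=6
After 3 (read(2)): returned 'ZB', offset=8
After 4 (read(1)): returned 'X', offset=9
After 5 (seek(-12, END)): offset=3
After 6 (read(8)): returned 'GS5ZBX5G', offset=11
After 7 (read(5)): returned 'A9HU', offset=15
After 8 (seek(15, SET)): offset=15
After 9 (seek(-5, END)): offset=10
After 10 (tell()): offset=10
After 11 (tell()): offset=10
After 12 (read(7)): returned 'GA9HU', offset=15

Answer: GA9HU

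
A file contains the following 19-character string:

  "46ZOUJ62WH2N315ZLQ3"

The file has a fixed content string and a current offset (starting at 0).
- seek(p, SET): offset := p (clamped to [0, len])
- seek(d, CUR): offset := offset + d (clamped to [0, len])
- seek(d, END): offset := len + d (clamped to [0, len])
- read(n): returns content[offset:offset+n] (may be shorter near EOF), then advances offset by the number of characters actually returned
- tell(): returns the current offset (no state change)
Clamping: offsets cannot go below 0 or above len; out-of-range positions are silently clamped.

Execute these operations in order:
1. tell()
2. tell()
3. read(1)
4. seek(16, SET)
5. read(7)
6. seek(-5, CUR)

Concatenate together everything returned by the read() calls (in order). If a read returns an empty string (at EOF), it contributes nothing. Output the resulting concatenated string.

After 1 (tell()): offset=0
After 2 (tell()): offset=0
After 3 (read(1)): returned '4', offset=1
After 4 (seek(16, SET)): offset=16
After 5 (read(7)): returned 'LQ3', offset=19
After 6 (seek(-5, CUR)): offset=14

Answer: 4LQ3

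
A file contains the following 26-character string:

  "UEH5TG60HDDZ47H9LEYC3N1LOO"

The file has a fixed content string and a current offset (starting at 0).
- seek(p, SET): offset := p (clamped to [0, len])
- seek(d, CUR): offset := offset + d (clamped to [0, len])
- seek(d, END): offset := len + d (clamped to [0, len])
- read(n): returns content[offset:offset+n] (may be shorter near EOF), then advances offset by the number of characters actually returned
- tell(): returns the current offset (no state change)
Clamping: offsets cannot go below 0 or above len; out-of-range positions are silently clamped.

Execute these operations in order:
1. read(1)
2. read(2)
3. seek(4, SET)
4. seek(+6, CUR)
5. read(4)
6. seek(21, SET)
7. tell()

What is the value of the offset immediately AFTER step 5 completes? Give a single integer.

Answer: 14

Derivation:
After 1 (read(1)): returned 'U', offset=1
After 2 (read(2)): returned 'EH', offset=3
After 3 (seek(4, SET)): offset=4
After 4 (seek(+6, CUR)): offset=10
After 5 (read(4)): returned 'DZ47', offset=14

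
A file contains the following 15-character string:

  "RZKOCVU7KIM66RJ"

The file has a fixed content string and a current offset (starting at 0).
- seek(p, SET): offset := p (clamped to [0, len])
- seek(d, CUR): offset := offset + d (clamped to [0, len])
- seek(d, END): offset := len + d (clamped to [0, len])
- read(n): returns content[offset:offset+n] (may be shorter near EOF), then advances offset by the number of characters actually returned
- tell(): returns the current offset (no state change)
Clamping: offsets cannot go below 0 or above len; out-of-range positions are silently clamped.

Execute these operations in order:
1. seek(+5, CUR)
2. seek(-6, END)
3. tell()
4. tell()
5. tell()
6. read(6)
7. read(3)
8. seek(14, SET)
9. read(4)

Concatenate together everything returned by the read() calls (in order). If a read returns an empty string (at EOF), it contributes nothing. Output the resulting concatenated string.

After 1 (seek(+5, CUR)): offset=5
After 2 (seek(-6, END)): offset=9
After 3 (tell()): offset=9
After 4 (tell()): offset=9
After 5 (tell()): offset=9
After 6 (read(6)): returned 'IM66RJ', offset=15
After 7 (read(3)): returned '', offset=15
After 8 (seek(14, SET)): offset=14
After 9 (read(4)): returned 'J', offset=15

Answer: IM66RJJ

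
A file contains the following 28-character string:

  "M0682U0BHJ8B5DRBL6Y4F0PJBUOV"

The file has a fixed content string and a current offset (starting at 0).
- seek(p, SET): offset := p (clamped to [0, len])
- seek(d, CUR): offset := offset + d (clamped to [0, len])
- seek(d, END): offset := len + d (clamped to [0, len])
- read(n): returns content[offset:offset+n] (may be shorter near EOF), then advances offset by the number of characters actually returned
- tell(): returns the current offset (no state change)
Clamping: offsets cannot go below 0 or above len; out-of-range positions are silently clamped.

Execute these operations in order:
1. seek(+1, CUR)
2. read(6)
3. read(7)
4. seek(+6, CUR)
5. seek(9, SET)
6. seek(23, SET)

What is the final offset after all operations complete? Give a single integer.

After 1 (seek(+1, CUR)): offset=1
After 2 (read(6)): returned '0682U0', offset=7
After 3 (read(7)): returned 'BHJ8B5D', offset=14
After 4 (seek(+6, CUR)): offset=20
After 5 (seek(9, SET)): offset=9
After 6 (seek(23, SET)): offset=23

Answer: 23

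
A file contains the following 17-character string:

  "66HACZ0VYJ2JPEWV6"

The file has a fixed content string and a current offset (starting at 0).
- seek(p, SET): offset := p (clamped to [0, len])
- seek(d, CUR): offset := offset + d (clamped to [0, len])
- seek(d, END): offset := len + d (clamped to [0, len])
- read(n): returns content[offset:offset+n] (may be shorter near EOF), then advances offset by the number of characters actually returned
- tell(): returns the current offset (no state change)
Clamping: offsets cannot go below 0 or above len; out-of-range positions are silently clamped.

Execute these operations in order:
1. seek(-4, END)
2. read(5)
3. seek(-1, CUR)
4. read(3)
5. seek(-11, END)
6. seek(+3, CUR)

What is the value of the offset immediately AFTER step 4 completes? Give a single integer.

Answer: 17

Derivation:
After 1 (seek(-4, END)): offset=13
After 2 (read(5)): returned 'EWV6', offset=17
After 3 (seek(-1, CUR)): offset=16
After 4 (read(3)): returned '6', offset=17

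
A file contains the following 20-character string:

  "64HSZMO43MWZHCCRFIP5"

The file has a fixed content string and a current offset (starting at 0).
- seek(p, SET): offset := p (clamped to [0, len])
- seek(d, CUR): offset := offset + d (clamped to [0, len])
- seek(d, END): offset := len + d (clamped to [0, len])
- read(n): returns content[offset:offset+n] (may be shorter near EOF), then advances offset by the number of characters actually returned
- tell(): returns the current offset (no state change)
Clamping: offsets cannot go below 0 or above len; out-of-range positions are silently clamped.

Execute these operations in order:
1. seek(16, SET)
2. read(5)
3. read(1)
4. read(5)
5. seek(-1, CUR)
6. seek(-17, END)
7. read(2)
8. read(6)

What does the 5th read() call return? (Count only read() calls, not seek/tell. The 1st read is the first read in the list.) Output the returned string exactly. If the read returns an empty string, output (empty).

After 1 (seek(16, SET)): offset=16
After 2 (read(5)): returned 'FIP5', offset=20
After 3 (read(1)): returned '', offset=20
After 4 (read(5)): returned '', offset=20
After 5 (seek(-1, CUR)): offset=19
After 6 (seek(-17, END)): offset=3
After 7 (read(2)): returned 'SZ', offset=5
After 8 (read(6)): returned 'MO43MW', offset=11

Answer: MO43MW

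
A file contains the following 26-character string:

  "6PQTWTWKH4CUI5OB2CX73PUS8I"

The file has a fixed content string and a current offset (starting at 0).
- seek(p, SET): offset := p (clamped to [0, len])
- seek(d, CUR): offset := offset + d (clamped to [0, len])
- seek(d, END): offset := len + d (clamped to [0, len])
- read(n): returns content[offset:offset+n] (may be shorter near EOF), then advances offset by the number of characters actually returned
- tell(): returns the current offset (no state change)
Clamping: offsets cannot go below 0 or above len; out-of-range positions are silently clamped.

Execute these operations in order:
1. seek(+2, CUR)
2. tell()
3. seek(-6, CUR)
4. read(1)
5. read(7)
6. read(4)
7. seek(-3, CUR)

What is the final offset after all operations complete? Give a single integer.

After 1 (seek(+2, CUR)): offset=2
After 2 (tell()): offset=2
After 3 (seek(-6, CUR)): offset=0
After 4 (read(1)): returned '6', offset=1
After 5 (read(7)): returned 'PQTWTWK', offset=8
After 6 (read(4)): returned 'H4CU', offset=12
After 7 (seek(-3, CUR)): offset=9

Answer: 9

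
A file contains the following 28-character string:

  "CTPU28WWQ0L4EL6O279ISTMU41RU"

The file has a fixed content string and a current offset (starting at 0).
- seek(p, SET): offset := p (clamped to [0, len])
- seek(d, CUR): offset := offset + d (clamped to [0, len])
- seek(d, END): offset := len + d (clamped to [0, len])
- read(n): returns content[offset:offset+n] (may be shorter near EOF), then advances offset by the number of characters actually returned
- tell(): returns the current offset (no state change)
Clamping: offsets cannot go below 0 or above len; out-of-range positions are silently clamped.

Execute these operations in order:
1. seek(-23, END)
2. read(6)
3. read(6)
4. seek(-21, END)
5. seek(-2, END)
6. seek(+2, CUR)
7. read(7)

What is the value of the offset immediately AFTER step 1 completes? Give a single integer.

Answer: 5

Derivation:
After 1 (seek(-23, END)): offset=5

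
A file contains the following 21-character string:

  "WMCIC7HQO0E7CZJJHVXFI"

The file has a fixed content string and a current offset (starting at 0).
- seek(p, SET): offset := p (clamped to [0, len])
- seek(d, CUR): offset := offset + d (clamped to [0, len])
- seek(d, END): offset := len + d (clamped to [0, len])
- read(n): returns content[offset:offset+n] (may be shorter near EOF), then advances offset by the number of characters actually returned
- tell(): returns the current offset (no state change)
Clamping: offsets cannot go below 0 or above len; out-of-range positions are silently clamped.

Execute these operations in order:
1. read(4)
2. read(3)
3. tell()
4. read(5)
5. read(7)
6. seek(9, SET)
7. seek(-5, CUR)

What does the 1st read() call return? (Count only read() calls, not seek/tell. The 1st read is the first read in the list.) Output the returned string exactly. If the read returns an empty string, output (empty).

Answer: WMCI

Derivation:
After 1 (read(4)): returned 'WMCI', offset=4
After 2 (read(3)): returned 'C7H', offset=7
After 3 (tell()): offset=7
After 4 (read(5)): returned 'QO0E7', offset=12
After 5 (read(7)): returned 'CZJJHVX', offset=19
After 6 (seek(9, SET)): offset=9
After 7 (seek(-5, CUR)): offset=4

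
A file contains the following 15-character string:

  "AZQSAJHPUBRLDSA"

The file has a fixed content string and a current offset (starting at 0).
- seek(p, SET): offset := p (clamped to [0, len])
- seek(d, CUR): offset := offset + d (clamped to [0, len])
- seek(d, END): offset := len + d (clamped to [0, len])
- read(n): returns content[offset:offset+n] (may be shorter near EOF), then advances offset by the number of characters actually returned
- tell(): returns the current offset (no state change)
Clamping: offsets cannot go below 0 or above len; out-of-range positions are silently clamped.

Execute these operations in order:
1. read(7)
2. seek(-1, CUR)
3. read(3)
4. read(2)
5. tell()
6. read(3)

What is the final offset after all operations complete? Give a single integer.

After 1 (read(7)): returned 'AZQSAJH', offset=7
After 2 (seek(-1, CUR)): offset=6
After 3 (read(3)): returned 'HPU', offset=9
After 4 (read(2)): returned 'BR', offset=11
After 5 (tell()): offset=11
After 6 (read(3)): returned 'LDS', offset=14

Answer: 14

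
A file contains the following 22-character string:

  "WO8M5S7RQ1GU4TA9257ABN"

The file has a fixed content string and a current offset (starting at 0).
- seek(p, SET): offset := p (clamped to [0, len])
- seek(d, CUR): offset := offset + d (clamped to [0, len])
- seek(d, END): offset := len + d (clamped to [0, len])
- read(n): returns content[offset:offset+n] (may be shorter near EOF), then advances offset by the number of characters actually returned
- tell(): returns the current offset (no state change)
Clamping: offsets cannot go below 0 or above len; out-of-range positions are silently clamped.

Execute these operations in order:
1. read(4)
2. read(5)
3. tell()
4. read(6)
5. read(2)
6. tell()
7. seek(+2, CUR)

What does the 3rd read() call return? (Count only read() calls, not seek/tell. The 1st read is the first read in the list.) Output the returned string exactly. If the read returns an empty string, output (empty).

Answer: 1GU4TA

Derivation:
After 1 (read(4)): returned 'WO8M', offset=4
After 2 (read(5)): returned '5S7RQ', offset=9
After 3 (tell()): offset=9
After 4 (read(6)): returned '1GU4TA', offset=15
After 5 (read(2)): returned '92', offset=17
After 6 (tell()): offset=17
After 7 (seek(+2, CUR)): offset=19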